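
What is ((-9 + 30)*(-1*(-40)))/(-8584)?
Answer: -105/1073 ≈ -0.097857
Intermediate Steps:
((-9 + 30)*(-1*(-40)))/(-8584) = (21*40)*(-1/8584) = 840*(-1/8584) = -105/1073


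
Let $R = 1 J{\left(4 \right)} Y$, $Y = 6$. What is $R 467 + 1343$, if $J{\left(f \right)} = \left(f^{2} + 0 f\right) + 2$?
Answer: $51779$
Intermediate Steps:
$J{\left(f \right)} = 2 + f^{2}$ ($J{\left(f \right)} = \left(f^{2} + 0\right) + 2 = f^{2} + 2 = 2 + f^{2}$)
$R = 108$ ($R = 1 \left(2 + 4^{2}\right) 6 = 1 \left(2 + 16\right) 6 = 1 \cdot 18 \cdot 6 = 18 \cdot 6 = 108$)
$R 467 + 1343 = 108 \cdot 467 + 1343 = 50436 + 1343 = 51779$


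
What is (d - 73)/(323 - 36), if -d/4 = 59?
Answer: -309/287 ≈ -1.0767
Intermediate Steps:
d = -236 (d = -4*59 = -236)
(d - 73)/(323 - 36) = (-236 - 73)/(323 - 36) = -309/287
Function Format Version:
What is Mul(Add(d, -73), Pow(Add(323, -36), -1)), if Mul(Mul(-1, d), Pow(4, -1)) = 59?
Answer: Rational(-309, 287) ≈ -1.0767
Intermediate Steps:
d = -236 (d = Mul(-4, 59) = -236)
Mul(Add(d, -73), Pow(Add(323, -36), -1)) = Mul(Add(-236, -73), Pow(Add(323, -36), -1)) = Mul(-309, Pow(287, -1)) = Mul(-309, Rational(1, 287)) = Rational(-309, 287)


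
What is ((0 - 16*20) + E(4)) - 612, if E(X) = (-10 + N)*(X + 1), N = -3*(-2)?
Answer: -952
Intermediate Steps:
N = 6
E(X) = -4 - 4*X (E(X) = (-10 + 6)*(X + 1) = -4*(1 + X) = -4 - 4*X)
((0 - 16*20) + E(4)) - 612 = ((0 - 16*20) + (-4 - 4*4)) - 612 = ((0 - 320) + (-4 - 16)) - 612 = (-320 - 20) - 612 = -340 - 612 = -952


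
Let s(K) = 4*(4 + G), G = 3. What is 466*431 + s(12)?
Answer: 200874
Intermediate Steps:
s(K) = 28 (s(K) = 4*(4 + 3) = 4*7 = 28)
466*431 + s(12) = 466*431 + 28 = 200846 + 28 = 200874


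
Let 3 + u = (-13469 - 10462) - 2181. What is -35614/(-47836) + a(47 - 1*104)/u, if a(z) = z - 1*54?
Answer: 155894901/208206190 ≈ 0.74875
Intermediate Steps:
u = -26115 (u = -3 + ((-13469 - 10462) - 2181) = -3 + (-23931 - 2181) = -3 - 26112 = -26115)
a(z) = -54 + z (a(z) = z - 54 = -54 + z)
-35614/(-47836) + a(47 - 1*104)/u = -35614/(-47836) + (-54 + (47 - 1*104))/(-26115) = -35614*(-1/47836) + (-54 + (47 - 104))*(-1/26115) = 17807/23918 + (-54 - 57)*(-1/26115) = 17807/23918 - 111*(-1/26115) = 17807/23918 + 37/8705 = 155894901/208206190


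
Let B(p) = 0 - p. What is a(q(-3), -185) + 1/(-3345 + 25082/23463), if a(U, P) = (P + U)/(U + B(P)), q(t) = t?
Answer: -81068665/78458653 ≈ -1.0333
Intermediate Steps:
B(p) = -p
a(U, P) = (P + U)/(U - P)
a(q(-3), -185) + 1/(-3345 + 25082/23463) = (-1*(-185) - 1*(-3))/(-185 - 1*(-3)) + 1/(-3345 + 25082/23463) = (185 + 3)/(-185 + 3) + 1/(-3345 + 25082*(1/23463)) = 188/(-182) + 1/(-3345 + 25082/23463) = -1/182*188 + 1/(-78458653/23463) = -94/91 - 23463/78458653 = -81068665/78458653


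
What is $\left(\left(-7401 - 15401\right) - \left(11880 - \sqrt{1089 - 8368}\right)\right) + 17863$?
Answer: $-16819 + i \sqrt{7279} \approx -16819.0 + 85.317 i$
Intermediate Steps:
$\left(\left(-7401 - 15401\right) - \left(11880 - \sqrt{1089 - 8368}\right)\right) + 17863 = \left(\left(-7401 - 15401\right) - \left(11880 - \sqrt{-7279}\right)\right) + 17863 = \left(-22802 - \left(11880 - i \sqrt{7279}\right)\right) + 17863 = \left(-34682 + i \sqrt{7279}\right) + 17863 = -16819 + i \sqrt{7279}$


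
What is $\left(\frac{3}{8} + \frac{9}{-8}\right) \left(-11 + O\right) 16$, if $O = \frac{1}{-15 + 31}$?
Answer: $\frac{525}{4} \approx 131.25$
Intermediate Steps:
$O = \frac{1}{16} \approx 0.0625$
$\left(\frac{3}{8} + \frac{9}{-8}\right) \left(-11 + O\right) 16 = \left(\frac{3}{8} + \frac{9}{-8}\right) \left(-11 + \frac{1}{16}\right) 16 = \left(3 \cdot \frac{1}{8} + 9 \left(- \frac{1}{8}\right)\right) \left(\left(- \frac{175}{16}\right) 16\right) = \left(\frac{3}{8} - \frac{9}{8}\right) \left(-175\right) = \left(- \frac{3}{4}\right) \left(-175\right) = \frac{525}{4}$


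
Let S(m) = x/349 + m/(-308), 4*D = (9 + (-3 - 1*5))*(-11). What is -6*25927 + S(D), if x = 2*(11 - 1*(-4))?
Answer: -6080603747/39088 ≈ -1.5556e+5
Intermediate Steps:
x = 30 (x = 2*(11 + 4) = 2*15 = 30)
D = -11/4 (D = ((9 + (-3 - 1*5))*(-11))/4 = ((9 + (-3 - 5))*(-11))/4 = ((9 - 8)*(-11))/4 = (1*(-11))/4 = (1/4)*(-11) = -11/4 ≈ -2.7500)
S(m) = 30/349 - m/308 (S(m) = 30/349 + m/(-308) = 30*(1/349) + m*(-1/308) = 30/349 - m/308)
-6*25927 + S(D) = -6*25927 + (30/349 - 1/308*(-11/4)) = -155562 + (30/349 + 1/112) = -155562 + 3709/39088 = -6080603747/39088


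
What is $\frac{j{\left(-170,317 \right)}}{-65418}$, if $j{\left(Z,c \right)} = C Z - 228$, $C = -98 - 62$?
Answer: $- \frac{13486}{32709} \approx -0.4123$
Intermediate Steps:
$C = -160$
$j{\left(Z,c \right)} = -228 - 160 Z$ ($j{\left(Z,c \right)} = - 160 Z - 228 = -228 - 160 Z$)
$\frac{j{\left(-170,317 \right)}}{-65418} = \frac{-228 - -27200}{-65418} = \left(-228 + 27200\right) \left(- \frac{1}{65418}\right) = 26972 \left(- \frac{1}{65418}\right) = - \frac{13486}{32709}$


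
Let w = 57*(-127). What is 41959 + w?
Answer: 34720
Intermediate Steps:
w = -7239
41959 + w = 41959 - 7239 = 34720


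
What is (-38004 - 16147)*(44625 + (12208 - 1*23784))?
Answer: -1789636399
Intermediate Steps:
(-38004 - 16147)*(44625 + (12208 - 1*23784)) = -54151*(44625 + (12208 - 23784)) = -54151*(44625 - 11576) = -54151*33049 = -1789636399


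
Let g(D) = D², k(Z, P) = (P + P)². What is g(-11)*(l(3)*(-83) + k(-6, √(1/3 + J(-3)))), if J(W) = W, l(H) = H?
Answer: -94259/3 ≈ -31420.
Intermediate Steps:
k(Z, P) = 4*P² (k(Z, P) = (2*P)² = 4*P²)
g(-11)*(l(3)*(-83) + k(-6, √(1/3 + J(-3)))) = (-11)²*(3*(-83) + 4*(√(1/3 - 3))²) = 121*(-249 + 4*(√(⅓ - 3))²) = 121*(-249 + 4*(√(-8/3))²) = 121*(-249 + 4*(2*I*√6/3)²) = 121*(-249 + 4*(-8/3)) = 121*(-249 - 32/3) = 121*(-779/3) = -94259/3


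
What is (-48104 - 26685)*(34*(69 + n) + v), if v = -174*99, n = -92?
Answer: 1346800312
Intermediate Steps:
v = -17226
(-48104 - 26685)*(34*(69 + n) + v) = (-48104 - 26685)*(34*(69 - 92) - 17226) = -74789*(34*(-23) - 17226) = -74789*(-782 - 17226) = -74789*(-18008) = 1346800312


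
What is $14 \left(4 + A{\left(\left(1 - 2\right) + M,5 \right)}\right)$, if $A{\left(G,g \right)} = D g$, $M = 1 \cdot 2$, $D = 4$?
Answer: $336$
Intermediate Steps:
$M = 2$
$A{\left(G,g \right)} = 4 g$
$14 \left(4 + A{\left(\left(1 - 2\right) + M,5 \right)}\right) = 14 \left(4 + 4 \cdot 5\right) = 14 \left(4 + 20\right) = 14 \cdot 24 = 336$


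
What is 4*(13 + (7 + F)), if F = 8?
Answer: 112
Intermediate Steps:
4*(13 + (7 + F)) = 4*(13 + (7 + 8)) = 4*(13 + 15) = 4*28 = 112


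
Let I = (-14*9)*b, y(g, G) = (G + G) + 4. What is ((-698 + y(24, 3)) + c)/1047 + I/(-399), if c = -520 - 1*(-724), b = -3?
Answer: -28042/19893 ≈ -1.4096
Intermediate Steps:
y(g, G) = 4 + 2*G (y(g, G) = 2*G + 4 = 4 + 2*G)
I = 378 (I = -14*9*(-3) = -126*(-3) = 378)
c = 204 (c = -520 + 724 = 204)
((-698 + y(24, 3)) + c)/1047 + I/(-399) = ((-698 + (4 + 2*3)) + 204)/1047 + 378/(-399) = ((-698 + (4 + 6)) + 204)*(1/1047) + 378*(-1/399) = ((-698 + 10) + 204)*(1/1047) - 18/19 = (-688 + 204)*(1/1047) - 18/19 = -484*1/1047 - 18/19 = -484/1047 - 18/19 = -28042/19893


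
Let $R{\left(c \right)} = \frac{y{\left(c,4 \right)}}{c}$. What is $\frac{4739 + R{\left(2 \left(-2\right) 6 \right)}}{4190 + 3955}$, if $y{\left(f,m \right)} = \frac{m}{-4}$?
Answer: $\frac{113737}{195480} \approx 0.58183$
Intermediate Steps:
$y{\left(f,m \right)} = - \frac{m}{4}$ ($y{\left(f,m \right)} = m \left(- \frac{1}{4}\right) = - \frac{m}{4}$)
$R{\left(c \right)} = - \frac{1}{c}$ ($R{\left(c \right)} = \frac{\left(- \frac{1}{4}\right) 4}{c} = - \frac{1}{c}$)
$\frac{4739 + R{\left(2 \left(-2\right) 6 \right)}}{4190 + 3955} = \frac{4739 - \frac{1}{2 \left(-2\right) 6}}{4190 + 3955} = \frac{4739 - \frac{1}{\left(-4\right) 6}}{8145} = \left(4739 - \frac{1}{-24}\right) \frac{1}{8145} = \left(4739 - - \frac{1}{24}\right) \frac{1}{8145} = \left(4739 + \frac{1}{24}\right) \frac{1}{8145} = \frac{113737}{24} \cdot \frac{1}{8145} = \frac{113737}{195480}$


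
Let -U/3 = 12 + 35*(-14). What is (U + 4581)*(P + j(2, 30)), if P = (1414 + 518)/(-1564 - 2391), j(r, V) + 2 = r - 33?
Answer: -22761963/113 ≈ -2.0143e+5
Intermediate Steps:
j(r, V) = -35 + r (j(r, V) = -2 + (r - 33) = -2 + (-33 + r) = -35 + r)
U = 1434 (U = -3*(12 + 35*(-14)) = -3*(12 - 490) = -3*(-478) = 1434)
P = -276/565 (P = 1932/(-3955) = 1932*(-1/3955) = -276/565 ≈ -0.48850)
(U + 4581)*(P + j(2, 30)) = (1434 + 4581)*(-276/565 + (-35 + 2)) = 6015*(-276/565 - 33) = 6015*(-18921/565) = -22761963/113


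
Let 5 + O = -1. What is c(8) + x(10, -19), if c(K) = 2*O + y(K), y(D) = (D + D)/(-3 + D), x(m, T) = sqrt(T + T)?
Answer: -44/5 + I*sqrt(38) ≈ -8.8 + 6.1644*I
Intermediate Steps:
O = -6 (O = -5 - 1 = -6)
x(m, T) = sqrt(2)*sqrt(T) (x(m, T) = sqrt(2*T) = sqrt(2)*sqrt(T))
y(D) = 2*D/(-3 + D) (y(D) = (2*D)/(-3 + D) = 2*D/(-3 + D))
c(K) = -12 + 2*K/(-3 + K) (c(K) = 2*(-6) + 2*K/(-3 + K) = -12 + 2*K/(-3 + K))
c(8) + x(10, -19) = 2*(18 - 5*8)/(-3 + 8) + sqrt(2)*sqrt(-19) = 2*(18 - 40)/5 + sqrt(2)*(I*sqrt(19)) = 2*(1/5)*(-22) + I*sqrt(38) = -44/5 + I*sqrt(38)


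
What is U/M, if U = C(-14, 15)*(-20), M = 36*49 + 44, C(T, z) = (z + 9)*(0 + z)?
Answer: -450/113 ≈ -3.9823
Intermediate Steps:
C(T, z) = z*(9 + z) (C(T, z) = (9 + z)*z = z*(9 + z))
M = 1808 (M = 1764 + 44 = 1808)
U = -7200 (U = (15*(9 + 15))*(-20) = (15*24)*(-20) = 360*(-20) = -7200)
U/M = -7200/1808 = -7200*1/1808 = -450/113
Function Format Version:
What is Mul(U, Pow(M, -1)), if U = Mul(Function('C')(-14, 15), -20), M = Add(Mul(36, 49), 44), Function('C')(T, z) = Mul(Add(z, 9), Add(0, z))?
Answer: Rational(-450, 113) ≈ -3.9823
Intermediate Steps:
Function('C')(T, z) = Mul(z, Add(9, z)) (Function('C')(T, z) = Mul(Add(9, z), z) = Mul(z, Add(9, z)))
M = 1808 (M = Add(1764, 44) = 1808)
U = -7200 (U = Mul(Mul(15, Add(9, 15)), -20) = Mul(Mul(15, 24), -20) = Mul(360, -20) = -7200)
Mul(U, Pow(M, -1)) = Mul(-7200, Pow(1808, -1)) = Mul(-7200, Rational(1, 1808)) = Rational(-450, 113)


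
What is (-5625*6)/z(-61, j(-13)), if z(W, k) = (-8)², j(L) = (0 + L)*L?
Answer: -16875/32 ≈ -527.34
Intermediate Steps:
j(L) = L² (j(L) = L*L = L²)
z(W, k) = 64
(-5625*6)/z(-61, j(-13)) = -5625*6/64 = -33750*1/64 = -16875/32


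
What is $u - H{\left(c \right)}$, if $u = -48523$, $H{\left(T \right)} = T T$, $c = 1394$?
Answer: $-1991759$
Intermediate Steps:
$H{\left(T \right)} = T^{2}$
$u - H{\left(c \right)} = -48523 - 1394^{2} = -48523 - 1943236 = -1991759$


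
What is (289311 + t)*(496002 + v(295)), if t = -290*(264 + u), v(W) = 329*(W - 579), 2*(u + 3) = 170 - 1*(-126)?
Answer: 68718418766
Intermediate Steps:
u = 145 (u = -3 + (170 - 1*(-126))/2 = -3 + (170 + 126)/2 = -3 + (1/2)*296 = -3 + 148 = 145)
v(W) = -190491 + 329*W (v(W) = 329*(-579 + W) = -190491 + 329*W)
t = -118610 (t = -290*(264 + 145) = -290*409 = -118610)
(289311 + t)*(496002 + v(295)) = (289311 - 118610)*(496002 + (-190491 + 329*295)) = 170701*(496002 + (-190491 + 97055)) = 170701*(496002 - 93436) = 170701*402566 = 68718418766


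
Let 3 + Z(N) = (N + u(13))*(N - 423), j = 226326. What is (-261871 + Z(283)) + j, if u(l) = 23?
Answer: -78388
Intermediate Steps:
Z(N) = -3 + (-423 + N)*(23 + N) (Z(N) = -3 + (N + 23)*(N - 423) = -3 + (23 + N)*(-423 + N) = -3 + (-423 + N)*(23 + N))
(-261871 + Z(283)) + j = (-261871 + (-9732 + 283**2 - 400*283)) + 226326 = (-261871 + (-9732 + 80089 - 113200)) + 226326 = (-261871 - 42843) + 226326 = -304714 + 226326 = -78388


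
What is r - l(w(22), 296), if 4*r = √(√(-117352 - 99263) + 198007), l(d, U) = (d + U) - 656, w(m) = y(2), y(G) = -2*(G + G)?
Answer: 368 + √(198007 + I*√216615)/4 ≈ 479.25 + 0.13074*I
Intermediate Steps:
y(G) = -4*G
w(m) = -8 (w(m) = -4*2 = -8)
l(d, U) = -656 + U + d (l(d, U) = (U + d) - 656 = -656 + U + d)
r = √(198007 + I*√216615)/4 (r = √(√(-117352 - 99263) + 198007)/4 = √(√(-216615) + 198007)/4 = √(I*√216615 + 198007)/4 = √(198007 + I*√216615)/4 ≈ 111.24 + 0.13074*I)
r - l(w(22), 296) = √(198007 + I*√216615)/4 - (-656 + 296 - 8) = √(198007 + I*√216615)/4 - 1*(-368) = √(198007 + I*√216615)/4 + 368 = 368 + √(198007 + I*√216615)/4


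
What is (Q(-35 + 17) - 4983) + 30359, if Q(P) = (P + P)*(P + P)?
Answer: 26672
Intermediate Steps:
Q(P) = 4*P**2 (Q(P) = (2*P)*(2*P) = 4*P**2)
(Q(-35 + 17) - 4983) + 30359 = (4*(-35 + 17)**2 - 4983) + 30359 = (4*(-18)**2 - 4983) + 30359 = (4*324 - 4983) + 30359 = (1296 - 4983) + 30359 = -3687 + 30359 = 26672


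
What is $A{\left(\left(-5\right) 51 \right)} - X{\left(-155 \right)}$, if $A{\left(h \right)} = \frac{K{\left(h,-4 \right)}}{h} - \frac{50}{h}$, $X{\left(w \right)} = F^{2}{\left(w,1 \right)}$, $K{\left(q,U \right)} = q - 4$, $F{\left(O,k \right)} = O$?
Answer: $- \frac{2042022}{85} \approx -24024.0$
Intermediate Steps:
$K{\left(q,U \right)} = -4 + q$
$X{\left(w \right)} = w^{2}$
$A{\left(h \right)} = - \frac{50}{h} + \frac{-4 + h}{h}$ ($A{\left(h \right)} = \frac{-4 + h}{h} - \frac{50}{h} = - \frac{50}{h} + \frac{-4 + h}{h}$)
$A{\left(\left(-5\right) 51 \right)} - X{\left(-155 \right)} = \frac{-54 - 255}{\left(-5\right) 51} - \left(-155\right)^{2} = \frac{-54 - 255}{-255} - 24025 = \left(- \frac{1}{255}\right) \left(-309\right) - 24025 = \frac{103}{85} - 24025 = - \frac{2042022}{85}$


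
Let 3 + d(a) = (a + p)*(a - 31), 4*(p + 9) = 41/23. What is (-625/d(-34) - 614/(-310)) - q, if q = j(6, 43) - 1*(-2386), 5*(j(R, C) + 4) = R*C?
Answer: -95816769799/39400845 ≈ -2431.8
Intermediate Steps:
p = -787/92 (p = -9 + (41/23)/4 = -9 + (41*(1/23))/4 = -9 + (¼)*(41/23) = -9 + 41/92 = -787/92 ≈ -8.5544)
d(a) = -3 + (-31 + a)*(-787/92 + a) (d(a) = -3 + (a - 787/92)*(a - 31) = -3 + (-787/92 + a)*(-31 + a) = -3 + (-31 + a)*(-787/92 + a))
j(R, C) = -4 + C*R/5 (j(R, C) = -4 + (R*C)/5 = -4 + (C*R)/5 = -4 + C*R/5)
q = 12168/5 (q = (-4 + (⅕)*43*6) - 1*(-2386) = (-4 + 258/5) + 2386 = 238/5 + 2386 = 12168/5 ≈ 2433.6)
(-625/d(-34) - 614/(-310)) - q = (-625/(24121/92 + (-34)² - 3639/92*(-34)) - 614/(-310)) - 1*12168/5 = (-625/(24121/92 + 1156 + 61863/46) - 614*(-1/310)) - 12168/5 = (-625/254199/92 + 307/155) - 12168/5 = (-625*92/254199 + 307/155) - 12168/5 = (-57500/254199 + 307/155) - 12168/5 = 69126593/39400845 - 12168/5 = -95816769799/39400845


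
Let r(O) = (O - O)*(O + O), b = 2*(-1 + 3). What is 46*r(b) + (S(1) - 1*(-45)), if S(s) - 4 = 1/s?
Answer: 50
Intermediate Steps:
b = 4 (b = 2*2 = 4)
S(s) = 4 + 1/s
r(O) = 0 (r(O) = 0*(2*O) = 0)
46*r(b) + (S(1) - 1*(-45)) = 46*0 + ((4 + 1/1) - 1*(-45)) = 0 + ((4 + 1) + 45) = 0 + (5 + 45) = 0 + 50 = 50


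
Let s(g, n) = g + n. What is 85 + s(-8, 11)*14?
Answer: 127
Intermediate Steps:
85 + s(-8, 11)*14 = 85 + (-8 + 11)*14 = 85 + 3*14 = 85 + 42 = 127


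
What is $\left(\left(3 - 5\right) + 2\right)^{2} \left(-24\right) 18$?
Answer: $0$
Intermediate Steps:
$\left(\left(3 - 5\right) + 2\right)^{2} \left(-24\right) 18 = \left(-2 + 2\right)^{2} \left(-24\right) 18 = 0^{2} \left(-24\right) 18 = 0 \left(-24\right) 18 = 0 \cdot 18 = 0$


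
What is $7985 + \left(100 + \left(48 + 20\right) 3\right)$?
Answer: $8289$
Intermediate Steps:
$7985 + \left(100 + \left(48 + 20\right) 3\right) = 7985 + \left(100 + 68 \cdot 3\right) = 7985 + \left(100 + 204\right) = 7985 + 304 = 8289$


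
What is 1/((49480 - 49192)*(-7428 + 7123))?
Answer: -1/87840 ≈ -1.1384e-5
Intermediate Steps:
1/((49480 - 49192)*(-7428 + 7123)) = 1/(288*(-305)) = 1/(-87840) = -1/87840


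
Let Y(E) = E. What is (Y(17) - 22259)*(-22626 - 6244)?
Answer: 642126540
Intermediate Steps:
(Y(17) - 22259)*(-22626 - 6244) = (17 - 22259)*(-22626 - 6244) = -22242*(-28870) = 642126540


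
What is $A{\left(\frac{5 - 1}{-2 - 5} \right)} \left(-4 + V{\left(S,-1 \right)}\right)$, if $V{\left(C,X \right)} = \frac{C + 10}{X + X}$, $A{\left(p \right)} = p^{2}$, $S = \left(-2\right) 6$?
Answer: $- \frac{48}{49} \approx -0.97959$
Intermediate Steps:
$S = -12$
$V{\left(C,X \right)} = \frac{10 + C}{2 X}$
$A{\left(\frac{5 - 1}{-2 - 5} \right)} \left(-4 + V{\left(S,-1 \right)}\right) = \left(\frac{5 - 1}{-2 - 5}\right)^{2} \left(-4 + \frac{10 - 12}{2 \left(-1\right)}\right) = \left(\frac{4}{-7}\right)^{2} \left(-4 + \frac{1}{2} \left(-1\right) \left(-2\right)\right) = \left(4 \left(- \frac{1}{7}\right)\right)^{2} \left(-4 + 1\right) = \left(- \frac{4}{7}\right)^{2} \left(-3\right) = \frac{16}{49} \left(-3\right) = - \frac{48}{49}$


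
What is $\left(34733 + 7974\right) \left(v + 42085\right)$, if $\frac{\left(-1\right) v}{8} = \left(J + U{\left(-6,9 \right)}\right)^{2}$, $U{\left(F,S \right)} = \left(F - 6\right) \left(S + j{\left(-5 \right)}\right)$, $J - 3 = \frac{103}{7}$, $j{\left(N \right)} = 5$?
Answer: $- \frac{41434740167}{7} \approx -5.9192 \cdot 10^{9}$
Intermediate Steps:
$J = \frac{124}{7}$ ($J = 3 + \frac{103}{7} = \frac{124}{7} \approx 17.714$)
$U{\left(F,S \right)} = \left(-6 + F\right) \left(5 + S\right)$ ($U{\left(F,S \right)} = \left(F - 6\right) \left(S + 5\right) = \left(-6 + F\right) \left(5 + S\right)$)
$v = - \frac{8853632}{49}$ ($v = - 8 \left(\frac{124}{7} - 168\right)^{2} = - 8 \left(- \frac{1052}{7}\right)^{2} = \left(-8\right) \frac{1106704}{49} = - \frac{8853632}{49} \approx -1.8069 \cdot 10^{5}$)
$\left(34733 + 7974\right) \left(v + 42085\right) = \left(34733 + 7974\right) \left(- \frac{8853632}{49} + 42085\right) = 42707 \left(- \frac{6791467}{49}\right) = - \frac{41434740167}{7}$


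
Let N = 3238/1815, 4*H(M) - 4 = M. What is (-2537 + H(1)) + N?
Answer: -18396593/7260 ≈ -2534.0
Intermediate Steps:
H(M) = 1 + M/4
N = 3238/1815 (N = 3238*(1/1815) = 3238/1815 ≈ 1.7840)
(-2537 + H(1)) + N = (-2537 + (1 + (¼)*1)) + 3238/1815 = (-2537 + (1 + ¼)) + 3238/1815 = (-2537 + 5/4) + 3238/1815 = -10143/4 + 3238/1815 = -18396593/7260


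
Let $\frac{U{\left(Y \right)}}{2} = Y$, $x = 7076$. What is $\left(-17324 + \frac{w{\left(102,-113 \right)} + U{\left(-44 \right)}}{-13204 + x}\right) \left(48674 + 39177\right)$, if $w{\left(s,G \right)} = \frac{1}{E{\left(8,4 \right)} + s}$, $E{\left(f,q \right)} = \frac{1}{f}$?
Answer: $- \frac{476228470063021}{312911} \approx -1.5219 \cdot 10^{9}$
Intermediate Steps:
$U{\left(Y \right)} = 2 Y$
$w{\left(s,G \right)} = \frac{1}{\frac{1}{8} + s}$
$\left(-17324 + \frac{w{\left(102,-113 \right)} + U{\left(-44 \right)}}{-13204 + x}\right) \left(48674 + 39177\right) = \left(-17324 + \frac{\frac{8}{1 + 8 \cdot 102} + 2 \left(-44\right)}{-13204 + 7076}\right) \left(48674 + 39177\right) = \left(-17324 + \frac{\frac{8}{1 + 816} - 88}{-6128}\right) 87851 = \left(-17324 + \left(\frac{8}{817} - 88\right) \left(- \frac{1}{6128}\right)\right) 87851 = \left(-17324 - - \frac{4493}{312911}\right) 87851 = \left(-17324 + \frac{4493}{312911}\right) 87851 = \left(- \frac{5420865671}{312911}\right) 87851 = - \frac{476228470063021}{312911}$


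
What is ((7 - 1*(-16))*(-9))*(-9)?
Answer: 1863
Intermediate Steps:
((7 - 1*(-16))*(-9))*(-9) = ((7 + 16)*(-9))*(-9) = (23*(-9))*(-9) = -207*(-9) = 1863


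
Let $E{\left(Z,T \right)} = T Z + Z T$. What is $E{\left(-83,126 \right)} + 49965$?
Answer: $29049$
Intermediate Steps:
$E{\left(Z,T \right)} = 2 T Z$ ($E{\left(Z,T \right)} = T Z + T Z = 2 T Z$)
$E{\left(-83,126 \right)} + 49965 = 2 \cdot 126 \left(-83\right) + 49965 = -20916 + 49965 = 29049$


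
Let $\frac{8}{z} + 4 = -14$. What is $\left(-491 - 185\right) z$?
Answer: $\frac{2704}{9} \approx 300.44$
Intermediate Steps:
$z = - \frac{4}{9}$ ($z = \frac{8}{-4 - 14} = \frac{8}{-18} = 8 \left(- \frac{1}{18}\right) = - \frac{4}{9} \approx -0.44444$)
$\left(-491 - 185\right) z = \left(-491 - 185\right) \left(- \frac{4}{9}\right) = \left(-676\right) \left(- \frac{4}{9}\right) = \frac{2704}{9}$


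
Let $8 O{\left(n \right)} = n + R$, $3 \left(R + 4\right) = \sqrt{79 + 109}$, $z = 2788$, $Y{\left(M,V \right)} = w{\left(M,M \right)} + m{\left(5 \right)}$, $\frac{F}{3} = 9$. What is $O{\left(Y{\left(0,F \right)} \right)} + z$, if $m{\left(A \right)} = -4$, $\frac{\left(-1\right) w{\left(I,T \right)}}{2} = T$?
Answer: $2787 + \frac{\sqrt{47}}{12} \approx 2787.6$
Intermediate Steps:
$F = 27$ ($F = 3 \cdot 9 = 27$)
$w{\left(I,T \right)} = - 2 T$
$Y{\left(M,V \right)} = -4 - 2 M$ ($Y{\left(M,V \right)} = - 2 M - 4 = -4 - 2 M$)
$R = -4 + \frac{2 \sqrt{47}}{3}$ ($R = -4 + \frac{\sqrt{79 + 109}}{3} = -4 + \frac{\sqrt{188}}{3} = -4 + \frac{2 \sqrt{47}}{3} \approx 0.57044$)
$O{\left(n \right)} = - \frac{1}{2} + \frac{n}{8} + \frac{\sqrt{47}}{12}$ ($O{\left(n \right)} = \frac{n - \left(4 - \frac{2 \sqrt{47}}{3}\right)}{8} = \frac{-4 + n + \frac{2 \sqrt{47}}{3}}{8} = - \frac{1}{2} + \frac{n}{8} + \frac{\sqrt{47}}{12}$)
$O{\left(Y{\left(0,F \right)} \right)} + z = \left(- \frac{1}{2} + \frac{-4 - 0}{8} + \frac{\sqrt{47}}{12}\right) + 2788 = \left(- \frac{1}{2} + \frac{-4 + 0}{8} + \frac{\sqrt{47}}{12}\right) + 2788 = \left(- \frac{1}{2} + \frac{1}{8} \left(-4\right) + \frac{\sqrt{47}}{12}\right) + 2788 = \left(- \frac{1}{2} - \frac{1}{2} + \frac{\sqrt{47}}{12}\right) + 2788 = \left(-1 + \frac{\sqrt{47}}{12}\right) + 2788 = 2787 + \frac{\sqrt{47}}{12}$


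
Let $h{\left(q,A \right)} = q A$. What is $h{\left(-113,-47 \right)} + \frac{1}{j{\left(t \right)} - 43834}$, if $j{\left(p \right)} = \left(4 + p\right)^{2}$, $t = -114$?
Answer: $\frac{168539273}{31734} \approx 5311.0$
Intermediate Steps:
$h{\left(q,A \right)} = A q$
$h{\left(-113,-47 \right)} + \frac{1}{j{\left(t \right)} - 43834} = \left(-47\right) \left(-113\right) + \frac{1}{\left(4 - 114\right)^{2} - 43834} = 5311 + \frac{1}{\left(-110\right)^{2} - 43834} = 5311 + \frac{1}{12100 - 43834} = 5311 + \frac{1}{-31734} = 5311 - \frac{1}{31734} = \frac{168539273}{31734}$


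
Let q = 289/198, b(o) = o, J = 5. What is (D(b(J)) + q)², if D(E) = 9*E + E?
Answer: 103815721/39204 ≈ 2648.1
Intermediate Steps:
D(E) = 10*E
q = 289/198 (q = 289*(1/198) = 289/198 ≈ 1.4596)
(D(b(J)) + q)² = (10*5 + 289/198)² = (50 + 289/198)² = (10189/198)² = 103815721/39204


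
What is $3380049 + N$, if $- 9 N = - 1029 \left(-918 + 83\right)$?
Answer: $\frac{9853742}{3} \approx 3.2846 \cdot 10^{6}$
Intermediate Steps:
$N = - \frac{286405}{3}$ ($N = - \frac{\left(-1029\right) \left(-918 + 83\right)}{9} = - \frac{\left(-1029\right) \left(-835\right)}{9} = \left(- \frac{1}{9}\right) 859215 = - \frac{286405}{3} \approx -95468.0$)
$3380049 + N = 3380049 - \frac{286405}{3} = \frac{9853742}{3}$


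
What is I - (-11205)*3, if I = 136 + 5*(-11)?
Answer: 33696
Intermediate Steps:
I = 81 (I = 136 - 55 = 81)
I - (-11205)*3 = 81 - (-11205)*3 = 81 - 2241*(-15) = 81 + 33615 = 33696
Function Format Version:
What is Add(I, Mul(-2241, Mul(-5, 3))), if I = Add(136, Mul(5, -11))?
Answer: 33696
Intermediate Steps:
I = 81 (I = Add(136, -55) = 81)
Add(I, Mul(-2241, Mul(-5, 3))) = Add(81, Mul(-2241, Mul(-5, 3))) = Add(81, Mul(-2241, -15)) = Add(81, 33615) = 33696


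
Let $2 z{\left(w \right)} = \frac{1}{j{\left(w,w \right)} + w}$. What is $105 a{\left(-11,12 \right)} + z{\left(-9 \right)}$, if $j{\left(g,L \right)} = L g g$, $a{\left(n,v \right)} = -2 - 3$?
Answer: $- \frac{774901}{1476} \approx -525.0$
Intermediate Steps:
$a{\left(n,v \right)} = -5$ ($a{\left(n,v \right)} = -2 - 3 = -5$)
$j{\left(g,L \right)} = L g^{2}$
$z{\left(w \right)} = \frac{1}{2 \left(w + w^{3}\right)}$ ($z{\left(w \right)} = \frac{1}{2 \left(w w^{2} + w\right)} = \frac{1}{2 \left(w^{3} + w\right)} = \frac{1}{2 \left(w + w^{3}\right)}$)
$105 a{\left(-11,12 \right)} + z{\left(-9 \right)} = 105 \left(-5\right) + \frac{1}{2 \left(-9\right) \left(1 + \left(-9\right)^{2}\right)} = -525 + \frac{1}{2} \left(- \frac{1}{9}\right) \frac{1}{1 + 81} = -525 + \frac{1}{2} \left(- \frac{1}{9}\right) \frac{1}{82} = -525 - \frac{1}{1476} = - \frac{774901}{1476}$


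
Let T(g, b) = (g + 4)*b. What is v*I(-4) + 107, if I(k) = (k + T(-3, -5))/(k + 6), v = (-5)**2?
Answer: -11/2 ≈ -5.5000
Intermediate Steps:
T(g, b) = b*(4 + g) (T(g, b) = (4 + g)*b = b*(4 + g))
v = 25
I(k) = (-5 + k)/(6 + k) (I(k) = (k - 5*(4 - 3))/(k + 6) = (k - 5*1)/(6 + k) = (k - 5)/(6 + k) = (-5 + k)/(6 + k))
v*I(-4) + 107 = 25*((-5 - 4)/(6 - 4)) + 107 = 25*(-9/2) + 107 = -225/2 + 107 = -11/2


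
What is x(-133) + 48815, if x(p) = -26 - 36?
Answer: 48753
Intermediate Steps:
x(p) = -62
x(-133) + 48815 = -62 + 48815 = 48753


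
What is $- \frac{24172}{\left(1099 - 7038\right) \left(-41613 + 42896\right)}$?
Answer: $\frac{24172}{7619737} \approx 0.0031723$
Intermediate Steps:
$- \frac{24172}{\left(1099 - 7038\right) \left(-41613 + 42896\right)} = - \frac{24172}{\left(-5939\right) 1283} = - \frac{24172}{-7619737} = \left(-24172\right) \left(- \frac{1}{7619737}\right) = \frac{24172}{7619737}$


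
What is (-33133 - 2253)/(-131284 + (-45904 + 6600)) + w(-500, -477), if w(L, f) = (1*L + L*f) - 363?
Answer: 20269027971/85294 ≈ 2.3764e+5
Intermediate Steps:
w(L, f) = -363 + L + L*f (w(L, f) = (L + L*f) - 363 = -363 + L + L*f)
(-33133 - 2253)/(-131284 + (-45904 + 6600)) + w(-500, -477) = (-33133 - 2253)/(-131284 + (-45904 + 6600)) + (-363 - 500 - 500*(-477)) = -35386/(-131284 - 39304) + (-363 - 500 + 238500) = -35386/(-170588) + 237637 = -35386*(-1/170588) + 237637 = 17693/85294 + 237637 = 20269027971/85294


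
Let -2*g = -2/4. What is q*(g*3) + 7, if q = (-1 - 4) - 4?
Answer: 1/4 ≈ 0.25000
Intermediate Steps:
g = 1/4 (g = -(-1)/4 = -1/2*(-1/2) = 1/4 ≈ 0.25000)
q = -9 (q = -5 - 4 = -9)
q*(g*3) + 7 = -9*3/4 + 7 = -27/4 + 7 = 1/4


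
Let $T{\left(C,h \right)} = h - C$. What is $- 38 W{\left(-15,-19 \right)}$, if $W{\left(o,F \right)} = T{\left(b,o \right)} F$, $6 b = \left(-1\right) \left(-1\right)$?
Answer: $- \frac{32851}{3} \approx -10950.0$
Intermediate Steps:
$b = \frac{1}{6}$ ($b = \frac{\left(-1\right) \left(-1\right)}{6} = \frac{1}{6} \cdot 1 = \frac{1}{6} \approx 0.16667$)
$W{\left(o,F \right)} = F \left(- \frac{1}{6} + o\right)$ ($W{\left(o,F \right)} = \left(o - \frac{1}{6}\right) F = \left(- \frac{1}{6} + o\right) F = F \left(- \frac{1}{6} + o\right)$)
$- 38 W{\left(-15,-19 \right)} = - 38 \left(- 19 \left(- \frac{1}{6} - 15\right)\right) = - 38 \left(\left(-19\right) \left(- \frac{91}{6}\right)\right) = \left(-38\right) \frac{1729}{6} = - \frac{32851}{3}$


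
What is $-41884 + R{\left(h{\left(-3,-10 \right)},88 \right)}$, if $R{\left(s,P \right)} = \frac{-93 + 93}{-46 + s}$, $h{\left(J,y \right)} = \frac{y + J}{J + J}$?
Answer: $-41884$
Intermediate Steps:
$h{\left(J,y \right)} = \frac{J + y}{2 J}$
$R{\left(s,P \right)} = 0$ ($R{\left(s,P \right)} = \frac{0}{-46 + s} = 0$)
$-41884 + R{\left(h{\left(-3,-10 \right)},88 \right)} = -41884 + 0 = -41884$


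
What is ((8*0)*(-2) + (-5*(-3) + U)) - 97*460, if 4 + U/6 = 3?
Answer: -44611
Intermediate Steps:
U = -6 (U = -24 + 6*3 = -24 + 18 = -6)
((8*0)*(-2) + (-5*(-3) + U)) - 97*460 = ((8*0)*(-2) + (-5*(-3) - 6)) - 97*460 = (0*(-2) + (15 - 6)) - 44620 = (0 + 9) - 44620 = 9 - 44620 = -44611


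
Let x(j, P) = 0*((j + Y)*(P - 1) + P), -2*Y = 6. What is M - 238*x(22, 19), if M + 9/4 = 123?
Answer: 483/4 ≈ 120.75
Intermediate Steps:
Y = -3 (Y = -½*6 = -3)
M = 483/4 (M = -9/4 + 123 = 483/4 ≈ 120.75)
x(j, P) = 0 (x(j, P) = 0*((j - 3)*(P - 1) + P) = 0*((-3 + j)*(-1 + P) + P) = 0*((-1 + P)*(-3 + j) + P) = 0*(P + (-1 + P)*(-3 + j)) = 0)
M - 238*x(22, 19) = 483/4 - 238*0 = 483/4 + 0 = 483/4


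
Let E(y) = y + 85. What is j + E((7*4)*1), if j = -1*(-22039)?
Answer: 22152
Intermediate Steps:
j = 22039
E(y) = 85 + y
j + E((7*4)*1) = 22039 + (85 + (7*4)*1) = 22039 + (85 + 28*1) = 22039 + (85 + 28) = 22039 + 113 = 22152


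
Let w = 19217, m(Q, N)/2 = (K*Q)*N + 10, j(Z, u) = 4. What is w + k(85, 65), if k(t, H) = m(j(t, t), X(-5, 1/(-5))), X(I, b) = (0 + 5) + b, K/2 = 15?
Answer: 20389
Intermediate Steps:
K = 30 (K = 2*15 = 30)
X(I, b) = 5 + b
m(Q, N) = 20 + 60*N*Q (m(Q, N) = 2*((30*Q)*N + 10) = 2*(30*N*Q + 10) = 2*(10 + 30*N*Q) = 20 + 60*N*Q)
k(t, H) = 1172 (k(t, H) = 20 + 60*(5 + 1/(-5))*4 = 20 + 60*(5 - ⅕)*4 = 20 + 60*(24/5)*4 = 20 + 1152 = 1172)
w + k(85, 65) = 19217 + 1172 = 20389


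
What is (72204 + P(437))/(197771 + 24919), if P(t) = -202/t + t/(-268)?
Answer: 8455998559/26080562040 ≈ 0.32423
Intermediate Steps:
P(t) = -202/t - t/268 (P(t) = -202/t + t*(-1/268) = -202/t - t/268)
(72204 + P(437))/(197771 + 24919) = (72204 + (-202/437 - 1/268*437))/(197771 + 24919) = (72204 + (-202*1/437 - 437/268))/222690 = (72204 + (-202/437 - 437/268))*(1/222690) = (72204 - 245105/117116)*(1/222690) = (8455998559/117116)*(1/222690) = 8455998559/26080562040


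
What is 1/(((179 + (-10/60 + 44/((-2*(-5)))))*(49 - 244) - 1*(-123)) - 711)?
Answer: -2/72637 ≈ -2.7534e-5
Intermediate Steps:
1/(((179 + (-10/60 + 44/((-2*(-5)))))*(49 - 244) - 1*(-123)) - 711) = 1/(((179 + (-10*1/60 + 44/10))*(-195) + 123) - 711) = 1/(((179 + (-⅙ + 44*(⅒)))*(-195) + 123) - 711) = 1/(((179 + (-⅙ + 22/5))*(-195) + 123) - 711) = 1/(((179 + 127/30)*(-195) + 123) - 711) = 1/(((5497/30)*(-195) + 123) - 711) = 1/((-71461/2 + 123) - 711) = 1/(-71215/2 - 711) = 1/(-72637/2) = -2/72637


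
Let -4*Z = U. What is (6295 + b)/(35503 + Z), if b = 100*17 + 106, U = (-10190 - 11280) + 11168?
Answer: 16202/76157 ≈ 0.21274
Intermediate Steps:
U = -10302 (U = -21470 + 11168 = -10302)
b = 1806 (b = 1700 + 106 = 1806)
Z = 5151/2 (Z = -1/4*(-10302) = 5151/2 ≈ 2575.5)
(6295 + b)/(35503 + Z) = (6295 + 1806)/(35503 + 5151/2) = 8101/(76157/2) = 8101*(2/76157) = 16202/76157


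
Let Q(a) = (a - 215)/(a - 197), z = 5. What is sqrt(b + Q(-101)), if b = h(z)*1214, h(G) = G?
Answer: 2*sqrt(33695903)/149 ≈ 77.917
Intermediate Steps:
Q(a) = (-215 + a)/(-197 + a)
b = 6070 (b = 5*1214 = 6070)
sqrt(b + Q(-101)) = sqrt(6070 + (-215 - 101)/(-197 - 101)) = sqrt(6070 - 316/(-298)) = sqrt(6070 - 1/298*(-316)) = sqrt(6070 + 158/149) = sqrt(904588/149) = 2*sqrt(33695903)/149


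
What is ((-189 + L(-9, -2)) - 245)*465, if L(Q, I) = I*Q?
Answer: -193440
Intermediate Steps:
((-189 + L(-9, -2)) - 245)*465 = ((-189 - 2*(-9)) - 245)*465 = ((-189 + 18) - 245)*465 = (-171 - 245)*465 = -416*465 = -193440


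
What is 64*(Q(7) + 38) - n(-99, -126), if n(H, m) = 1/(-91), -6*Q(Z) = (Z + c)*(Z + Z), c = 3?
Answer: 256259/273 ≈ 938.68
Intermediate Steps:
Q(Z) = -Z*(3 + Z)/3 (Q(Z) = -(Z + 3)*(Z + Z)/6 = -(3 + Z)*2*Z/6 = -Z*(3 + Z)/3)
n(H, m) = -1/91
64*(Q(7) + 38) - n(-99, -126) = 64*(-1/3*7*(3 + 7) + 38) - 1*(-1/91) = 64*(-1/3*7*10 + 38) + 1/91 = 64*(-70/3 + 38) + 1/91 = 64*(44/3) + 1/91 = 2816/3 + 1/91 = 256259/273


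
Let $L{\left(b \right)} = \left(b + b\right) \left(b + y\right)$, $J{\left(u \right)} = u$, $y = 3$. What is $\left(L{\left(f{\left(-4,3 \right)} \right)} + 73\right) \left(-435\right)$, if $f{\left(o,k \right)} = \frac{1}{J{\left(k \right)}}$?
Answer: $- \frac{98165}{3} \approx -32722.0$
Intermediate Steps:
$f{\left(o,k \right)} = \frac{1}{k}$
$L{\left(b \right)} = 2 b \left(3 + b\right)$ ($L{\left(b \right)} = \left(b + b\right) \left(b + 3\right) = 2 b \left(3 + b\right)$)
$\left(L{\left(f{\left(-4,3 \right)} \right)} + 73\right) \left(-435\right) = \left(\frac{2 \left(3 + \frac{1}{3}\right)}{3} + 73\right) \left(-435\right) = \left(2 \cdot \frac{1}{3} \left(3 + \frac{1}{3}\right) + 73\right) \left(-435\right) = \left(2 \cdot \frac{1}{3} \cdot \frac{10}{3} + 73\right) \left(-435\right) = \left(\frac{20}{9} + 73\right) \left(-435\right) = \frac{677}{9} \left(-435\right) = - \frac{98165}{3}$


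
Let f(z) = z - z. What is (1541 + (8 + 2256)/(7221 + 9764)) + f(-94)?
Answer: 26176149/16985 ≈ 1541.1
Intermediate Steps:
f(z) = 0
(1541 + (8 + 2256)/(7221 + 9764)) + f(-94) = (1541 + (8 + 2256)/(7221 + 9764)) + 0 = (1541 + 2264/16985) + 0 = 26176149/16985 + 0 = 26176149/16985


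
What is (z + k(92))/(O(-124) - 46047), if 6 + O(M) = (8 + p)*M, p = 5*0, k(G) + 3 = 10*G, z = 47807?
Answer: -48724/47045 ≈ -1.0357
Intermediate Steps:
k(G) = -3 + 10*G
p = 0
O(M) = -6 + 8*M (O(M) = -6 + (8 + 0)*M = -6 + 8*M)
(z + k(92))/(O(-124) - 46047) = (47807 + (-3 + 10*92))/((-6 + 8*(-124)) - 46047) = (47807 + (-3 + 920))/((-6 - 992) - 46047) = (47807 + 917)/(-998 - 46047) = 48724/(-47045) = 48724*(-1/47045) = -48724/47045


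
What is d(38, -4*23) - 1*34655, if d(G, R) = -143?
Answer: -34798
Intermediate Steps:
d(38, -4*23) - 1*34655 = -143 - 1*34655 = -143 - 34655 = -34798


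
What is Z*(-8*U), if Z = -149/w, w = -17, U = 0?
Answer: 0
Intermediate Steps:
Z = 149/17 (Z = -149/(-17) = -149*(-1/17) = 149/17 ≈ 8.7647)
Z*(-8*U) = 149*(-8*0)/17 = (149/17)*0 = 0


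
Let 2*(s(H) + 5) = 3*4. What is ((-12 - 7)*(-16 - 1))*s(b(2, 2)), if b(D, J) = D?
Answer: 323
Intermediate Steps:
s(H) = 1 (s(H) = -5 + (3*4)/2 = -5 + (1/2)*12 = -5 + 6 = 1)
((-12 - 7)*(-16 - 1))*s(b(2, 2)) = ((-12 - 7)*(-16 - 1))*1 = -19*(-17)*1 = 323*1 = 323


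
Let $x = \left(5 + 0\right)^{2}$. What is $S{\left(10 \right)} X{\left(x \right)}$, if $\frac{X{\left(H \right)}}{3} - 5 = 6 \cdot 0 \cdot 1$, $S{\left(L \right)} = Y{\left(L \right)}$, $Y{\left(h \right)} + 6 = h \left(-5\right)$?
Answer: $-840$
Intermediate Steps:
$Y{\left(h \right)} = -6 - 5 h$ ($Y{\left(h \right)} = -6 + h \left(-5\right) = -6 - 5 h$)
$S{\left(L \right)} = -6 - 5 L$
$x = 25$ ($x = 5^{2} = 25$)
$X{\left(H \right)} = 15$ ($X{\left(H \right)} = 15 + 3 \cdot 6 \cdot 0 \cdot 1 = 15 + 3 \cdot 0 \cdot 1 = 15 + 3 \cdot 0 = 15 + 0 = 15$)
$S{\left(10 \right)} X{\left(x \right)} = \left(-6 - 50\right) 15 = \left(-56\right) 15 = -840$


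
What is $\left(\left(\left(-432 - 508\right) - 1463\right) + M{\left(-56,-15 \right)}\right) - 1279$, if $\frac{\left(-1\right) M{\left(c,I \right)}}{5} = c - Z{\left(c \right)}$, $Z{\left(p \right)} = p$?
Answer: $-3682$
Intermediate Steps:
$M{\left(c,I \right)} = 0$ ($M{\left(c,I \right)} = - 5 \left(c - c\right) = \left(-5\right) 0 = 0$)
$\left(\left(\left(-432 - 508\right) - 1463\right) + M{\left(-56,-15 \right)}\right) - 1279 = \left(\left(\left(-432 - 508\right) - 1463\right) + 0\right) - 1279 = \left(\left(-940 - 1463\right) + 0\right) - 1279 = \left(-2403 + 0\right) - 1279 = -2403 - 1279 = -3682$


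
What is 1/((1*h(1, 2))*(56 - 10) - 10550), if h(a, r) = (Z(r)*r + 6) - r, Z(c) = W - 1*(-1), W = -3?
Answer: -1/10550 ≈ -9.4787e-5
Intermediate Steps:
Z(c) = -2 (Z(c) = -3 - 1*(-1) = -3 + 1 = -2)
h(a, r) = 6 - 3*r (h(a, r) = (-2*r + 6) - r = (6 - 2*r) - r = 6 - 3*r)
1/((1*h(1, 2))*(56 - 10) - 10550) = 1/((1*(6 - 3*2))*(56 - 10) - 10550) = 1/((1*(6 - 6))*46 - 10550) = 1/((1*0)*46 - 10550) = 1/(0*46 - 10550) = 1/(0 - 10550) = 1/(-10550) = -1/10550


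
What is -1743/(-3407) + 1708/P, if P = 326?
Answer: 3193687/555341 ≈ 5.7509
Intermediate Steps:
-1743/(-3407) + 1708/P = -1743/(-3407) + 1708/326 = -1743*(-1/3407) + 1708*(1/326) = 1743/3407 + 854/163 = 3193687/555341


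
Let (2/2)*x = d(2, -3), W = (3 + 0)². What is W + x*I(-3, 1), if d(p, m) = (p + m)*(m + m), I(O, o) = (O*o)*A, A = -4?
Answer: 81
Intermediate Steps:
I(O, o) = -4*O*o (I(O, o) = (O*o)*(-4) = -4*O*o)
d(p, m) = 2*m*(m + p) (d(p, m) = (m + p)*(2*m) = 2*m*(m + p))
W = 9 (W = 3² = 9)
x = 6 (x = 2*(-3)*(-3 + 2) = 2*(-3)*(-1) = 6)
W + x*I(-3, 1) = 9 + 6*(-4*(-3)*1) = 9 + 6*12 = 9 + 72 = 81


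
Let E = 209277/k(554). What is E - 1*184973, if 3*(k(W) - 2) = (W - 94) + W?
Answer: -62681543/340 ≈ -1.8436e+5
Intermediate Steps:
k(W) = -88/3 + 2*W/3 (k(W) = 2 + ((W - 94) + W)/3 = 2 + ((-94 + W) + W)/3 = 2 + (-94 + 2*W)/3 = 2 + (-94/3 + 2*W/3) = -88/3 + 2*W/3)
E = 209277/340 (E = 209277/(-88/3 + (⅔)*554) = 209277/(-88/3 + 1108/3) = 209277/340 ≈ 615.52)
E - 1*184973 = 209277/340 - 1*184973 = 209277/340 - 184973 = -62681543/340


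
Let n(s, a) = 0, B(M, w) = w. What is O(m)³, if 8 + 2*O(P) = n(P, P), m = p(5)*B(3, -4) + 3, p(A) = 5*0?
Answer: -64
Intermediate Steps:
p(A) = 0
m = 3 (m = 0*(-4) + 3 = 0 + 3 = 3)
O(P) = -4 (O(P) = -4 + (½)*0 = -4 + 0 = -4)
O(m)³ = (-4)³ = -64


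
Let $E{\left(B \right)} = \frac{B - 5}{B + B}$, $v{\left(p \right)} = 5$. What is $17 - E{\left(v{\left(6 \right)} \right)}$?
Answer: $17$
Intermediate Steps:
$E{\left(B \right)} = \frac{-5 + B}{2 B}$
$17 - E{\left(v{\left(6 \right)} \right)} = 17 - \frac{-5 + 5}{2 \cdot 5} = 17 - \frac{1}{2} \cdot \frac{1}{5} \cdot 0 = 17 - 0 = 17 + 0 = 17$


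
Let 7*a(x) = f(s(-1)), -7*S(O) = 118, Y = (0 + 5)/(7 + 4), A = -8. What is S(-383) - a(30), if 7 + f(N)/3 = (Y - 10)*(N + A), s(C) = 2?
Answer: -2957/77 ≈ -38.403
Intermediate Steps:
Y = 5/11 ≈ 0.45455
S(O) = -118/7 (S(O) = -⅐*118 = -118/7)
f(N) = 2289/11 - 315*N/11 (f(N) = -21 + 3*((5/11 - 10)*(N - 8)) = -21 + 3*(-105*(-8 + N)/11) = -21 + 3*(840/11 - 105*N/11) = -21 + (2520/11 - 315*N/11) = 2289/11 - 315*N/11)
a(x) = 237/11 (a(x) = (2289/11 - 315/11*2)/7 = (2289/11 - 630/11)/7 = (⅐)*(1659/11) = 237/11)
S(-383) - a(30) = -118/7 - 1*237/11 = -118/7 - 237/11 = -2957/77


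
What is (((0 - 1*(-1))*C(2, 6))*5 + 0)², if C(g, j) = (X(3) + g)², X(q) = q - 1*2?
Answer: 2025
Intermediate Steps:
X(q) = -2 + q (X(q) = q - 2 = -2 + q)
C(g, j) = (1 + g)² (C(g, j) = ((-2 + 3) + g)² = (1 + g)²)
(((0 - 1*(-1))*C(2, 6))*5 + 0)² = (((0 - 1*(-1))*(1 + 2)²)*5 + 0)² = (((0 + 1)*3²)*5 + 0)² = ((1*9)*5 + 0)² = (9*5 + 0)² = (45 + 0)² = 45² = 2025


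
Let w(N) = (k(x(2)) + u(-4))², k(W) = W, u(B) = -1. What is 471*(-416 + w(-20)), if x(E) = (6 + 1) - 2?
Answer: -188400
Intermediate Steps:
x(E) = 5 (x(E) = 7 - 2 = 5)
w(N) = 16 (w(N) = (5 - 1)² = 4² = 16)
471*(-416 + w(-20)) = 471*(-416 + 16) = 471*(-400) = -188400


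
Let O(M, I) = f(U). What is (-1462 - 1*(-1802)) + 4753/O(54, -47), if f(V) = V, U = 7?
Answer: 1019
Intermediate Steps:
O(M, I) = 7
(-1462 - 1*(-1802)) + 4753/O(54, -47) = (-1462 - 1*(-1802)) + 4753/7 = (-1462 + 1802) + 4753*(1/7) = 340 + 679 = 1019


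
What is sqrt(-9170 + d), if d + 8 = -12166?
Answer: 4*I*sqrt(1334) ≈ 146.1*I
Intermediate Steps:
d = -12174 (d = -8 - 12166 = -12174)
sqrt(-9170 + d) = sqrt(-9170 - 12174) = sqrt(-21344) = 4*I*sqrt(1334)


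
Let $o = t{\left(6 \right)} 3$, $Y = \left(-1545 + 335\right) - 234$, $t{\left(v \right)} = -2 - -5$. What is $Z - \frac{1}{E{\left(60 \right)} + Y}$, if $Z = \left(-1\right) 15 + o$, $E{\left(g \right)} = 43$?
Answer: $- \frac{8405}{1401} \approx -5.9993$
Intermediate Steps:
$t{\left(v \right)} = 3$ ($t{\left(v \right)} = -2 + 5 = 3$)
$Y = -1444$ ($Y = -1210 - 234 = -1444$)
$o = 9$ ($o = 3 \cdot 3 = 9$)
$Z = -6$ ($Z = \left(-1\right) 15 + 9 = -15 + 9 = -6$)
$Z - \frac{1}{E{\left(60 \right)} + Y} = -6 - \frac{1}{43 - 1444} = -6 - \frac{1}{-1401} = -6 - - \frac{1}{1401} = -6 + \frac{1}{1401} = - \frac{8405}{1401}$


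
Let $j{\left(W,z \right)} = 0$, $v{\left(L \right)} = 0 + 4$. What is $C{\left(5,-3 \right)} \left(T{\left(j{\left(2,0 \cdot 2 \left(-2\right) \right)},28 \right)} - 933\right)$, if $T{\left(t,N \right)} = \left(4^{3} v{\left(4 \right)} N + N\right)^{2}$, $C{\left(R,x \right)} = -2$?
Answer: $-103562966$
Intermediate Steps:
$v{\left(L \right)} = 4$
$T{\left(t,N \right)} = 66049 N^{2}$ ($T{\left(t,N \right)} = \left(4^{3} \cdot 4 N + N\right)^{2} = \left(64 \cdot 4 N + N\right)^{2} = \left(256 N + N\right)^{2} = \left(257 N\right)^{2} = 66049 N^{2}$)
$C{\left(5,-3 \right)} \left(T{\left(j{\left(2,0 \cdot 2 \left(-2\right) \right)},28 \right)} - 933\right) = - 2 \left(66049 \cdot 28^{2} - 933\right) = - 2 \left(66049 \cdot 784 - 933\right) = - 2 \left(51782416 - 933\right) = \left(-2\right) 51781483 = -103562966$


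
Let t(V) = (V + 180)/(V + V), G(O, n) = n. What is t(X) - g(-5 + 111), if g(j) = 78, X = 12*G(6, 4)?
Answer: -605/8 ≈ -75.625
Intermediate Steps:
X = 48 (X = 12*4 = 48)
t(V) = (180 + V)/(2*V) (t(V) = (180 + V)/((2*V)) = (180 + V)*(1/(2*V)) = (180 + V)/(2*V))
t(X) - g(-5 + 111) = (½)*(180 + 48)/48 - 1*78 = (½)*(1/48)*228 - 78 = 19/8 - 78 = -605/8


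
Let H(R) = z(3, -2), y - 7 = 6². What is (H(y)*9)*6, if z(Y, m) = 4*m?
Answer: -432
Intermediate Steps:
y = 43 (y = 7 + 6² = 7 + 36 = 43)
H(R) = -8 (H(R) = 4*(-2) = -8)
(H(y)*9)*6 = -8*9*6 = -72*6 = -432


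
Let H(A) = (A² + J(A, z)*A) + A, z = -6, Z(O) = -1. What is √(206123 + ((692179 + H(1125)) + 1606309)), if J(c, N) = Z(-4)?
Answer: 2*√942559 ≈ 1941.7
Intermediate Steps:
J(c, N) = -1
H(A) = A² (H(A) = (A² - A) + A = A²)
√(206123 + ((692179 + H(1125)) + 1606309)) = √(206123 + ((692179 + 1125²) + 1606309)) = √(206123 + ((692179 + 1265625) + 1606309)) = √(206123 + (1957804 + 1606309)) = √(206123 + 3564113) = √3770236 = 2*√942559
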